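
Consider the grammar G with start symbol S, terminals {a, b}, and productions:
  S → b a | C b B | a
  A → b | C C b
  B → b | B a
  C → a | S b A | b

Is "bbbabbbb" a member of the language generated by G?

yes

S ⇒ CbB ⇒ SbAbB ⇒ CbBbAbB ⇒ bbBbAbB ⇒ bbBabAbB ⇒ bbbabAbB ⇒ bbbabbbB ⇒ bbbabbbb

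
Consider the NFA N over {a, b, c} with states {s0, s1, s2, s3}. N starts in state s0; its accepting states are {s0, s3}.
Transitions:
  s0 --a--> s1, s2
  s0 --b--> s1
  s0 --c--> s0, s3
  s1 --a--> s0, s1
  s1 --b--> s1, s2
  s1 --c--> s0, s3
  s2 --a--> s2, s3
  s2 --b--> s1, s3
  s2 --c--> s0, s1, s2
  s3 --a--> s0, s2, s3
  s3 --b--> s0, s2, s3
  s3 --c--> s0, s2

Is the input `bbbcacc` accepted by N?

Start: {s0}
read b: {s1}
read b: {s1, s2}
read b: {s1, s2, s3}
read c: {s0, s1, s2, s3}
read a: {s0, s1, s2, s3}
read c: {s0, s1, s2, s3}
read c: {s0, s1, s2, s3}
Reachable ∩ accepting = {s0, s3} — nonempty.

accepted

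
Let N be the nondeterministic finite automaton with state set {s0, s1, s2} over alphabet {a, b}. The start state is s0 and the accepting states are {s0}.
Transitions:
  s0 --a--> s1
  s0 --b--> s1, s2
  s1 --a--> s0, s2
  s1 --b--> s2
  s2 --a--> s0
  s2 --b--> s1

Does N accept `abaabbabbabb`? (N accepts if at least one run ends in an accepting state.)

Start: {s0}
read a: {s1}
read b: {s2}
read a: {s0}
read a: {s1}
read b: {s2}
read b: {s1}
read a: {s0, s2}
read b: {s1, s2}
read b: {s1, s2}
read a: {s0, s2}
read b: {s1, s2}
read b: {s1, s2}
Reachable ∩ accepting = {} — empty.

rejected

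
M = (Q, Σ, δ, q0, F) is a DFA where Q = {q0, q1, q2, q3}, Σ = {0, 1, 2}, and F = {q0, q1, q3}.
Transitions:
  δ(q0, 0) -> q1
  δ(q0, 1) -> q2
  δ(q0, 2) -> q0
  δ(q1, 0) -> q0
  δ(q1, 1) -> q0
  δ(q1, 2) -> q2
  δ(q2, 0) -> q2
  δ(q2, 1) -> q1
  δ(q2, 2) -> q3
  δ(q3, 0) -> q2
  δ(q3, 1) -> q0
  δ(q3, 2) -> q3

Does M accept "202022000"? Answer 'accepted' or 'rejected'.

q0 --2--> q0
q0 --0--> q1
q1 --2--> q2
q2 --0--> q2
q2 --2--> q3
q3 --2--> q3
q3 --0--> q2
q2 --0--> q2
q2 --0--> q2
End in state q2, which is not an accepting state.

rejected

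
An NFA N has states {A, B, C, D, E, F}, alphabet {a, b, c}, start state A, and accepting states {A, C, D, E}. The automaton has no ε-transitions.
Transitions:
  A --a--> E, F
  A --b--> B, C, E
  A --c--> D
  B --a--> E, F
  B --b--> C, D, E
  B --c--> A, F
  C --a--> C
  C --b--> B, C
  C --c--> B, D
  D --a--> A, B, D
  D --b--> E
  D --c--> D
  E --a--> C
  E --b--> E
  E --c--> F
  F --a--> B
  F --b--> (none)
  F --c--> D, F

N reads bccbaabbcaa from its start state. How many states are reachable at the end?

6

Start: {A}
read b: {B, C, E}
read c: {A, B, D, F}
read c: {A, D, F}
read b: {B, C, E}
read a: {C, E, F}
read a: {B, C}
read b: {B, C, D, E}
read b: {B, C, D, E}
read c: {A, B, D, F}
read a: {A, B, D, E, F}
read a: {A, B, C, D, E, F}
Final reachable set {A, B, C, D, E, F} has 6 states.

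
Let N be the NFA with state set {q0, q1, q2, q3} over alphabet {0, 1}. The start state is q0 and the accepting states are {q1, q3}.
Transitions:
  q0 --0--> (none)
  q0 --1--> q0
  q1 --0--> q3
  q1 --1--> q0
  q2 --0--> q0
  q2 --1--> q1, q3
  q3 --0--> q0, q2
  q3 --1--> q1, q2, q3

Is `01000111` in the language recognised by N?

Start: {q0}
read 0: {}
The reachable set is empty and stays empty for the remaining 7 symbols.
Reachable ∩ accepting = {} — empty.

rejected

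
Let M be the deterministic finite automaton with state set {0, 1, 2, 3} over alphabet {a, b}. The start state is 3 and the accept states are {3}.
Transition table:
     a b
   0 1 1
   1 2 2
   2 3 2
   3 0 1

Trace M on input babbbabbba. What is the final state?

3

3 --b--> 1
1 --a--> 2
2 --b--> 2
2 --b--> 2
2 --b--> 2
2 --a--> 3
3 --b--> 1
1 --b--> 2
2 --b--> 2
2 --a--> 3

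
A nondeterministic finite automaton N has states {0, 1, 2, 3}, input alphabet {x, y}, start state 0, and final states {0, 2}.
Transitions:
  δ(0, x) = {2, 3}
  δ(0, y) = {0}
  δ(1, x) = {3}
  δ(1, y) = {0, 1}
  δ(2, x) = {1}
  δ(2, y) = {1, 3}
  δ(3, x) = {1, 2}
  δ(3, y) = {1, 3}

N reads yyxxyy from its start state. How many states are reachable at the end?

3

Start: {0}
read y: {0}
read y: {0}
read x: {2, 3}
read x: {1, 2}
read y: {0, 1, 3}
read y: {0, 1, 3}
Final reachable set {0, 1, 3} has 3 states.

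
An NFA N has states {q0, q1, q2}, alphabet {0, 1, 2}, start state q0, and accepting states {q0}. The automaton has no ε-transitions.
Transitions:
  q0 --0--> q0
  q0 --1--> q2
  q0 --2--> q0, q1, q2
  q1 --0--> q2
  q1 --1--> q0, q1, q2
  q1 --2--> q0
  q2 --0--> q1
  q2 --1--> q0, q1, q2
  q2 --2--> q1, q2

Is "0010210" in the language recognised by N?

Start: {q0}
read 0: {q0}
read 0: {q0}
read 1: {q2}
read 0: {q1}
read 2: {q0}
read 1: {q2}
read 0: {q1}
Reachable ∩ accepting = {} — empty.

rejected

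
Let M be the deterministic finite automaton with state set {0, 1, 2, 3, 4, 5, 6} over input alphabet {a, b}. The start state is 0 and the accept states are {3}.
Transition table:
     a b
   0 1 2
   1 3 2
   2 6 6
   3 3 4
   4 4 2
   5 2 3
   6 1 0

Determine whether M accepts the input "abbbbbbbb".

rejected

0 --a--> 1
1 --b--> 2
2 --b--> 6
6 --b--> 0
0 --b--> 2
2 --b--> 6
6 --b--> 0
0 --b--> 2
2 --b--> 6
End in state 6, which is not an accepting state.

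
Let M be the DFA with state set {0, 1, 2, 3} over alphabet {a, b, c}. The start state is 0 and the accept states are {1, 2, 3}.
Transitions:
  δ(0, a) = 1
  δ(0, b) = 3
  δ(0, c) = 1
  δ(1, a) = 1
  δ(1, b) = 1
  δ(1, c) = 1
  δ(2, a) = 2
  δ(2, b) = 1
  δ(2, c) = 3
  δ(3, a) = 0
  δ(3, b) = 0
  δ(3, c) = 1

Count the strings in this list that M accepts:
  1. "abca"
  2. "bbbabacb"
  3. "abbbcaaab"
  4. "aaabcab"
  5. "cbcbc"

"abca": accepted
"bbbabacb": accepted
"abbbcaaab": accepted
"aaabcab": accepted
"cbcbc": accepted

5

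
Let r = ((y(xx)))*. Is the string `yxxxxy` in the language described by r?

yxxxxy cannot be split into zero or more pieces each matching (y(xx)).

no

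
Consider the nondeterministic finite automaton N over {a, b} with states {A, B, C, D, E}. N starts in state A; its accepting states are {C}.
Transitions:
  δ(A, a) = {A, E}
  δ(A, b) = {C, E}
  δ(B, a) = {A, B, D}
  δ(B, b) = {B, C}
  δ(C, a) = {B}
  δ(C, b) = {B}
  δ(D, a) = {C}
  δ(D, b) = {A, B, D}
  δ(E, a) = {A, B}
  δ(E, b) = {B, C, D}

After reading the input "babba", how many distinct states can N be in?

4

Start: {A}
read b: {C, E}
read a: {A, B}
read b: {B, C, E}
read b: {B, C, D}
read a: {A, B, C, D}
Final reachable set {A, B, C, D} has 4 states.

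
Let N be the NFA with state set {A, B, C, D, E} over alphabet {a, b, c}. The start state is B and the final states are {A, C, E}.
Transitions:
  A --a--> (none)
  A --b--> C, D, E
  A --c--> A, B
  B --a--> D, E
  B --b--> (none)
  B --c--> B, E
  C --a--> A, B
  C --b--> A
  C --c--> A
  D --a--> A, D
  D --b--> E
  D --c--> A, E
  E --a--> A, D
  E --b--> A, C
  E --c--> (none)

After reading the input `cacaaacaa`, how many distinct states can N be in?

Start: {B}
read c: {B, E}
read a: {A, D, E}
read c: {A, B, E}
read a: {A, D, E}
read a: {A, D}
read a: {A, D}
read c: {A, B, E}
read a: {A, D, E}
read a: {A, D}
Final reachable set {A, D} has 2 states.

2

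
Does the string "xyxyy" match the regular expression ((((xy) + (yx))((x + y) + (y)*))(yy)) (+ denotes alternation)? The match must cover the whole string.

yes

Split as xyx·yy: (((xy)+(yx))((x+y)+(y)*)) matches xyx and (yy) matches yy.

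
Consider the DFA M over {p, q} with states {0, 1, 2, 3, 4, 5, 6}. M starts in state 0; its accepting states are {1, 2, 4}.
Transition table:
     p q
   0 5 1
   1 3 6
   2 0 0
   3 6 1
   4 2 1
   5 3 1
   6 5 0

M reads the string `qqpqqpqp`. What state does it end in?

3

0 --q--> 1
1 --q--> 6
6 --p--> 5
5 --q--> 1
1 --q--> 6
6 --p--> 5
5 --q--> 1
1 --p--> 3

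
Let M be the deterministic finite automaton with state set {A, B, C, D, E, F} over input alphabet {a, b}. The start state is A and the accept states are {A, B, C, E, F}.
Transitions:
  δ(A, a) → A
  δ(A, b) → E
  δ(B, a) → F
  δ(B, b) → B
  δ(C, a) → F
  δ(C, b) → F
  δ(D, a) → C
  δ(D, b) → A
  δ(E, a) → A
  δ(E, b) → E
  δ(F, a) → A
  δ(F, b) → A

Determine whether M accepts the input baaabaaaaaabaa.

A --b--> E
E --a--> A
A --a--> A
A --a--> A
A --b--> E
E --a--> A
A --a--> A
A --a--> A
A --a--> A
A --a--> A
A --a--> A
A --b--> E
E --a--> A
A --a--> A
End in state A, which is an accepting state.

accepted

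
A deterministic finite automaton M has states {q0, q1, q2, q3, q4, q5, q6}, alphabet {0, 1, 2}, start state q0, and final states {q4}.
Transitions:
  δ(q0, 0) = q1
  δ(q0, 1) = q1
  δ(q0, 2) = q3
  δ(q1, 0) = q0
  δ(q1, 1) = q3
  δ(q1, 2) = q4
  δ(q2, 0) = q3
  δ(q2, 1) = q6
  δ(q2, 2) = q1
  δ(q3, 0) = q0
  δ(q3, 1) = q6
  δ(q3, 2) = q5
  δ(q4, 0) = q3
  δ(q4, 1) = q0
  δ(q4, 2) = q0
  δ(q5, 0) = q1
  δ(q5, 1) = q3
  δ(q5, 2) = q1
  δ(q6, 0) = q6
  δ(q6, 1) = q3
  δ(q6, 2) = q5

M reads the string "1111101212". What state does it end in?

q0 --1--> q1
q1 --1--> q3
q3 --1--> q6
q6 --1--> q3
q3 --1--> q6
q6 --0--> q6
q6 --1--> q3
q3 --2--> q5
q5 --1--> q3
q3 --2--> q5

q5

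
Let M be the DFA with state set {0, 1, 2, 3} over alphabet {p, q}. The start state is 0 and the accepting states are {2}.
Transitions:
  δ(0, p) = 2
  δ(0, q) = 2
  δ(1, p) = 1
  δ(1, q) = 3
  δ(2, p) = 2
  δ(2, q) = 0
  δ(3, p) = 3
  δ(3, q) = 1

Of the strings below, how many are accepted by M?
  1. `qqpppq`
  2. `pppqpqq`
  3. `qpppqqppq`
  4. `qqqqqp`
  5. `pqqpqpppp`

`qqpppq`: rejected
`pppqpqq`: accepted
`qpppqqppq`: rejected
`qqqqqp`: accepted
`pqqpqpppp`: accepted

3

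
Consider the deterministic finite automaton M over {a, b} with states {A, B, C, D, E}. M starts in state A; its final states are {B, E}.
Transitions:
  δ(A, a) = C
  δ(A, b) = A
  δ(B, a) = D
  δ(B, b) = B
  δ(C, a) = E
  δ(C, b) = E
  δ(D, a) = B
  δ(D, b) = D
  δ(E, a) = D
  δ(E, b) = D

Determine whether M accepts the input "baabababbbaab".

A --b--> A
A --a--> C
C --a--> E
E --b--> D
D --a--> B
B --b--> B
B --a--> D
D --b--> D
D --b--> D
D --b--> D
D --a--> B
B --a--> D
D --b--> D
End in state D, which is not an accepting state.

rejected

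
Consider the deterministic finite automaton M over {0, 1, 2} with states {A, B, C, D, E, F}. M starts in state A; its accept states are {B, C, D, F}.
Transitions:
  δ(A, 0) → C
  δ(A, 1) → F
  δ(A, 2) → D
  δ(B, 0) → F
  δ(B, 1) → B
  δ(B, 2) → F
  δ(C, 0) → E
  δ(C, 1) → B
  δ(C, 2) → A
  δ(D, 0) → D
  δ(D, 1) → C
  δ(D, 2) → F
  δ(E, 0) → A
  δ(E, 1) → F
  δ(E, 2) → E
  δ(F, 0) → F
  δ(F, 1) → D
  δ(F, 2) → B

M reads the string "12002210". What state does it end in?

A --1--> F
F --2--> B
B --0--> F
F --0--> F
F --2--> B
B --2--> F
F --1--> D
D --0--> D

D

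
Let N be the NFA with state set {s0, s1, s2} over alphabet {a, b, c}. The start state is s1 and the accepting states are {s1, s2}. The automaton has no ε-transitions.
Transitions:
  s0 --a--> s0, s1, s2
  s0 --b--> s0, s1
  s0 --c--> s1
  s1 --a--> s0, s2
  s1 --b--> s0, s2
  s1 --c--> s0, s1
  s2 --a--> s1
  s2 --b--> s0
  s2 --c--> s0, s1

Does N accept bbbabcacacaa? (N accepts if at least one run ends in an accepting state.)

Start: {s1}
read b: {s0, s2}
read b: {s0, s1}
read b: {s0, s1, s2}
read a: {s0, s1, s2}
read b: {s0, s1, s2}
read c: {s0, s1}
read a: {s0, s1, s2}
read c: {s0, s1}
read a: {s0, s1, s2}
read c: {s0, s1}
read a: {s0, s1, s2}
read a: {s0, s1, s2}
Reachable ∩ accepting = {s1, s2} — nonempty.

accepted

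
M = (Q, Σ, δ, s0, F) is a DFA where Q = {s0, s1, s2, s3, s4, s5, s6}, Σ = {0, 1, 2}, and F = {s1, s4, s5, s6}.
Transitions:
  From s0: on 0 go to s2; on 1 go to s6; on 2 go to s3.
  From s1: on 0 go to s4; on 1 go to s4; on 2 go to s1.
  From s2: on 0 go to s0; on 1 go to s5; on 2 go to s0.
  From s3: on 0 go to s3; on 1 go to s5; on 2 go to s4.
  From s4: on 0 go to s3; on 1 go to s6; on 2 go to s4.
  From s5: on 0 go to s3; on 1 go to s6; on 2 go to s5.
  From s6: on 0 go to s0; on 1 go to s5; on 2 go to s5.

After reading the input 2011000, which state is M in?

s0 --2--> s3
s3 --0--> s3
s3 --1--> s5
s5 --1--> s6
s6 --0--> s0
s0 --0--> s2
s2 --0--> s0

s0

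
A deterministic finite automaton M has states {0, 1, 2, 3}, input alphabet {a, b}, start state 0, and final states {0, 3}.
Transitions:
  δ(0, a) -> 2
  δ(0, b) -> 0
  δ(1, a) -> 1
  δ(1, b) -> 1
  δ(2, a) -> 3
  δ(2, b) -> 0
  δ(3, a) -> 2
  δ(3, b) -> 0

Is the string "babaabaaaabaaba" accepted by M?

0 --b--> 0
0 --a--> 2
2 --b--> 0
0 --a--> 2
2 --a--> 3
3 --b--> 0
0 --a--> 2
2 --a--> 3
3 --a--> 2
2 --a--> 3
3 --b--> 0
0 --a--> 2
2 --a--> 3
3 --b--> 0
0 --a--> 2
End in state 2, which is not an accepting state.

rejected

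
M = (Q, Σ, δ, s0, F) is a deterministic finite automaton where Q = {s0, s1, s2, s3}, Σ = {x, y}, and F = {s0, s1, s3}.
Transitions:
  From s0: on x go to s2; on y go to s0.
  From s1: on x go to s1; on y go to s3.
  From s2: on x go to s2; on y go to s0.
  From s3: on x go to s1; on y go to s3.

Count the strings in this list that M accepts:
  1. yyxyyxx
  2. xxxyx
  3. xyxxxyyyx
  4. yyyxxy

1

yyxyyxx: rejected
xxxyx: rejected
xyxxxyyyx: rejected
yyyxxy: accepted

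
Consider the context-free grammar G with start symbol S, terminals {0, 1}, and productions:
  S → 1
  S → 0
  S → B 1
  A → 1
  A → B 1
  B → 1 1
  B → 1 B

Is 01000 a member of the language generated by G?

no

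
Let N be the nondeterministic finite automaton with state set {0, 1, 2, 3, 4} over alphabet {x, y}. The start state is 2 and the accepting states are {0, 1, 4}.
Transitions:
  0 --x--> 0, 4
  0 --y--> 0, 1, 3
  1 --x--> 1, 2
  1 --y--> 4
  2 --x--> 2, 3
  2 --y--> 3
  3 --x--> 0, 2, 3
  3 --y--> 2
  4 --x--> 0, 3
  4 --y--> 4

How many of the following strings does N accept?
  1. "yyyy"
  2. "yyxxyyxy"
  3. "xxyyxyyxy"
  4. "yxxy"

3

"yyyy": rejected
"yyxxyyxy": accepted
"xxyyxyyxy": accepted
"yxxy": accepted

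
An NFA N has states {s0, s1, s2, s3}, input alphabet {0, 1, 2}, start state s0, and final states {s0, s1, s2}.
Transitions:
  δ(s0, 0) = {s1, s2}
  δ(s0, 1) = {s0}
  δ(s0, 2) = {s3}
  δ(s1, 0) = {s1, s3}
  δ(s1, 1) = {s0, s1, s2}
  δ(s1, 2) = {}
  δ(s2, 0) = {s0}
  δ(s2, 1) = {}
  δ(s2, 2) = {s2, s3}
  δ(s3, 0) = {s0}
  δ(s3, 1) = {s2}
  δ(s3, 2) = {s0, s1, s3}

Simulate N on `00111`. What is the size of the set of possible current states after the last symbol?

3

Start: {s0}
read 0: {s1, s2}
read 0: {s0, s1, s3}
read 1: {s0, s1, s2}
read 1: {s0, s1, s2}
read 1: {s0, s1, s2}
Final reachable set {s0, s1, s2} has 3 states.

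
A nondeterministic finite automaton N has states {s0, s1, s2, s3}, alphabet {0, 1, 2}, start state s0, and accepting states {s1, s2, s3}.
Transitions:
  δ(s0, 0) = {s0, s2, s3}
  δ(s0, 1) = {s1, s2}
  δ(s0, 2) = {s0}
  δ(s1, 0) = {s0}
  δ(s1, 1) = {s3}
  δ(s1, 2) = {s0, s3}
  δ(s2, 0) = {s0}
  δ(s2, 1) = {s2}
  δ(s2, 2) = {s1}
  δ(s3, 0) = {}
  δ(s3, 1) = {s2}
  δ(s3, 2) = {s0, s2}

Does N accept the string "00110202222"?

Start: {s0}
read 0: {s0, s2, s3}
read 0: {s0, s2, s3}
read 1: {s1, s2}
read 1: {s2, s3}
read 0: {s0}
read 2: {s0}
read 0: {s0, s2, s3}
read 2: {s0, s1, s2}
read 2: {s0, s1, s3}
read 2: {s0, s2, s3}
read 2: {s0, s1, s2}
Reachable ∩ accepting = {s1, s2} — nonempty.

accepted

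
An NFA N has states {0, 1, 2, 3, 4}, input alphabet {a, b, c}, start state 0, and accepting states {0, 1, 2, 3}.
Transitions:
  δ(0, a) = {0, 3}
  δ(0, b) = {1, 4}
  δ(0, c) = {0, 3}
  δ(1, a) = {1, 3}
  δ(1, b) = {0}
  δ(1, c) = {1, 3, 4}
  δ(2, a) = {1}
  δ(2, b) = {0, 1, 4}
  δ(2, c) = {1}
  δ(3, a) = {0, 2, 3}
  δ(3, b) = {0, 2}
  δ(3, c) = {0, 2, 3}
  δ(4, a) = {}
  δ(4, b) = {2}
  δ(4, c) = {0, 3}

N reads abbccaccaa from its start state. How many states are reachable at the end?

4

Start: {0}
read a: {0, 3}
read b: {0, 1, 2, 4}
read b: {0, 1, 2, 4}
read c: {0, 1, 3, 4}
read c: {0, 1, 2, 3, 4}
read a: {0, 1, 2, 3}
read c: {0, 1, 2, 3, 4}
read c: {0, 1, 2, 3, 4}
read a: {0, 1, 2, 3}
read a: {0, 1, 2, 3}
Final reachable set {0, 1, 2, 3} has 4 states.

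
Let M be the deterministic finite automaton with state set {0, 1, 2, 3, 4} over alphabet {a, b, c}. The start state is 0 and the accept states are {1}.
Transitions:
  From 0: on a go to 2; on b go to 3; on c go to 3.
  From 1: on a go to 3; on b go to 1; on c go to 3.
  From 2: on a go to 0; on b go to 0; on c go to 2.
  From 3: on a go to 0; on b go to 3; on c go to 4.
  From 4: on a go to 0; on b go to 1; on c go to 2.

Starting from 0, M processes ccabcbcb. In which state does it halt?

0 --c--> 3
3 --c--> 4
4 --a--> 0
0 --b--> 3
3 --c--> 4
4 --b--> 1
1 --c--> 3
3 --b--> 3

3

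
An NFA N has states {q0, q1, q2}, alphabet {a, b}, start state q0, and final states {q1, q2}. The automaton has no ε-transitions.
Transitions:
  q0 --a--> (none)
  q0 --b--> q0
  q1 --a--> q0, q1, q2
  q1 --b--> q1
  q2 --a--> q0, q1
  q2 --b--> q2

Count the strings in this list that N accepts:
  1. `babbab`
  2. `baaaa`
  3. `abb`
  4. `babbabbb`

`babbab`: rejected
`baaaa`: rejected
`abb`: rejected
`babbabbb`: rejected

0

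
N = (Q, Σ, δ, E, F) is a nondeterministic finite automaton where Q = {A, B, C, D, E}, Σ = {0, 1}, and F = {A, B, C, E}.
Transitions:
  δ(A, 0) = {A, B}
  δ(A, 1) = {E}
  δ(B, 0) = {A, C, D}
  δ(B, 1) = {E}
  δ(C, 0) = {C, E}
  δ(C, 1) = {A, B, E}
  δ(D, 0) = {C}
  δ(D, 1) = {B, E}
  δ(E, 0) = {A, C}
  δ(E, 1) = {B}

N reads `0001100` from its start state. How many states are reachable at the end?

4

Start: {E}
read 0: {A, C}
read 0: {A, B, C, E}
read 0: {A, B, C, D, E}
read 1: {A, B, E}
read 1: {B, E}
read 0: {A, C, D}
read 0: {A, B, C, E}
Final reachable set {A, B, C, E} has 4 states.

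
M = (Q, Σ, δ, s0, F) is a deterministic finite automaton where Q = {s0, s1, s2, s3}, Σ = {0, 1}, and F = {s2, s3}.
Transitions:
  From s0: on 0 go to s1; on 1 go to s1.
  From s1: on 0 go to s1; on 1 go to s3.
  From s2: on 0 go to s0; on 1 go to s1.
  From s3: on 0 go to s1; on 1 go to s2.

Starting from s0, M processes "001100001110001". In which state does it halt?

s3

s0 --0--> s1
s1 --0--> s1
s1 --1--> s3
s3 --1--> s2
s2 --0--> s0
s0 --0--> s1
s1 --0--> s1
s1 --0--> s1
s1 --1--> s3
s3 --1--> s2
s2 --1--> s1
s1 --0--> s1
s1 --0--> s1
s1 --0--> s1
s1 --1--> s3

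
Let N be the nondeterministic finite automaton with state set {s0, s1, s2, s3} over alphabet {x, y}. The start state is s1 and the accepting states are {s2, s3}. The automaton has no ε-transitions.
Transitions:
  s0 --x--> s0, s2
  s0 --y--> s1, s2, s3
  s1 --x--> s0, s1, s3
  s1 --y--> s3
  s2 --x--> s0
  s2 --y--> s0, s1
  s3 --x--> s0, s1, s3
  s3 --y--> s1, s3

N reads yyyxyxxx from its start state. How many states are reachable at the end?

Start: {s1}
read y: {s3}
read y: {s1, s3}
read y: {s1, s3}
read x: {s0, s1, s3}
read y: {s1, s2, s3}
read x: {s0, s1, s3}
read x: {s0, s1, s2, s3}
read x: {s0, s1, s2, s3}
Final reachable set {s0, s1, s2, s3} has 4 states.

4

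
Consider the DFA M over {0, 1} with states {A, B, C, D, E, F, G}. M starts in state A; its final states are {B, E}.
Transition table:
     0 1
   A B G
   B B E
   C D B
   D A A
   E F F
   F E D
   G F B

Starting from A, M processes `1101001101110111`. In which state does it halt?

A --1--> G
G --1--> B
B --0--> B
B --1--> E
E --0--> F
F --0--> E
E --1--> F
F --1--> D
D --0--> A
A --1--> G
G --1--> B
B --1--> E
E --0--> F
F --1--> D
D --1--> A
A --1--> G

G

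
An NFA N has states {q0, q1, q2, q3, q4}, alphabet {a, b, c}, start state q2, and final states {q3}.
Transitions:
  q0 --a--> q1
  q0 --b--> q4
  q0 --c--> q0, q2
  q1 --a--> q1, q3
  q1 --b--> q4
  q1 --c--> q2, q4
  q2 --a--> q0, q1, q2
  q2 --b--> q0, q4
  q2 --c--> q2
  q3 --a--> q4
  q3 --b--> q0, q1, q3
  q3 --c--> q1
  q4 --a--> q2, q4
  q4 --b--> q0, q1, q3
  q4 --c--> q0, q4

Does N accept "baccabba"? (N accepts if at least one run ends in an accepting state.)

accepted

Start: {q2}
read b: {q0, q4}
read a: {q1, q2, q4}
read c: {q0, q2, q4}
read c: {q0, q2, q4}
read a: {q0, q1, q2, q4}
read b: {q0, q1, q3, q4}
read b: {q0, q1, q3, q4}
read a: {q1, q2, q3, q4}
Reachable ∩ accepting = {q3} — nonempty.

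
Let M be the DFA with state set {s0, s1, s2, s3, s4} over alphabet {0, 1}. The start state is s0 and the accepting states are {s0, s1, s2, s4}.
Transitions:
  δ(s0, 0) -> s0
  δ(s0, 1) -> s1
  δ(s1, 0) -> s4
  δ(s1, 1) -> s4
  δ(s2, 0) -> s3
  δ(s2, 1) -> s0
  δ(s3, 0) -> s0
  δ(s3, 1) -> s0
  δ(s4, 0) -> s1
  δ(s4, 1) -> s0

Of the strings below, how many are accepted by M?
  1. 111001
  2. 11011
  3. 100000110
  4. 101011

4

111001: accepted
11011: accepted
100000110: accepted
101011: accepted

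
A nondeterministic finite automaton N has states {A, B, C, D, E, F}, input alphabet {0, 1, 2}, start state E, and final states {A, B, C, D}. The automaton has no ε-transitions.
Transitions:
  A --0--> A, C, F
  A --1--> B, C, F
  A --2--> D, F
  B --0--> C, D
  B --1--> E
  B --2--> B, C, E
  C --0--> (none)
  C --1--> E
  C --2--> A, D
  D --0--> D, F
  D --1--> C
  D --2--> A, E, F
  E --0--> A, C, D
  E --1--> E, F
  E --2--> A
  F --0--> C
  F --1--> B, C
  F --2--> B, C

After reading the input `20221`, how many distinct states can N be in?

Start: {E}
read 2: {A}
read 0: {A, C, F}
read 2: {A, B, C, D, F}
read 2: {A, B, C, D, E, F}
read 1: {B, C, E, F}
Final reachable set {B, C, E, F} has 4 states.

4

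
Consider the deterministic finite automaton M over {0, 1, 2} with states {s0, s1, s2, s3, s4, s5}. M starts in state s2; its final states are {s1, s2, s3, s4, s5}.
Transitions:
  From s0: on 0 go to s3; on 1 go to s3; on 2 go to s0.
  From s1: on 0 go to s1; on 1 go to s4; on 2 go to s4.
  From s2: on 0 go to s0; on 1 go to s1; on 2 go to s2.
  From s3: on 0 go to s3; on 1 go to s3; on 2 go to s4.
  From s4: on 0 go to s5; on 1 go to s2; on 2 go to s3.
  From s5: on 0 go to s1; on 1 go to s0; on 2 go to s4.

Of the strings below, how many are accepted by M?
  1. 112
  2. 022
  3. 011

112: accepted
022: rejected
011: accepted

2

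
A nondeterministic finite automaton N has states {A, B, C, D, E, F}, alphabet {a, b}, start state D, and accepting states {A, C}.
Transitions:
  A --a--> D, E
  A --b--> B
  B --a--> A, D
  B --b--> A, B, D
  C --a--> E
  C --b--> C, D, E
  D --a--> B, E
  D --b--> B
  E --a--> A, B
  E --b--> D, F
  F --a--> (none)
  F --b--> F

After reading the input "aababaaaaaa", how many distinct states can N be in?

4

Start: {D}
read a: {B, E}
read a: {A, B, D}
read b: {A, B, D}
read a: {A, B, D, E}
read b: {A, B, D, F}
read a: {A, B, D, E}
read a: {A, B, D, E}
read a: {A, B, D, E}
read a: {A, B, D, E}
read a: {A, B, D, E}
read a: {A, B, D, E}
Final reachable set {A, B, D, E} has 4 states.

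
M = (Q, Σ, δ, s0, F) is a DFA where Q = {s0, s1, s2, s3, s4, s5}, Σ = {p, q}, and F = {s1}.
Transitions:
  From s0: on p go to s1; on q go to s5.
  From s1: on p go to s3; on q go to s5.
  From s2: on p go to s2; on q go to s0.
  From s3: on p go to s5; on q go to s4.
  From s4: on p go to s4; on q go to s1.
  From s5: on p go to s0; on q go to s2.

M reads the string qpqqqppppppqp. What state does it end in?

s0 --q--> s5
s5 --p--> s0
s0 --q--> s5
s5 --q--> s2
s2 --q--> s0
s0 --p--> s1
s1 --p--> s3
s3 --p--> s5
s5 --p--> s0
s0 --p--> s1
s1 --p--> s3
s3 --q--> s4
s4 --p--> s4

s4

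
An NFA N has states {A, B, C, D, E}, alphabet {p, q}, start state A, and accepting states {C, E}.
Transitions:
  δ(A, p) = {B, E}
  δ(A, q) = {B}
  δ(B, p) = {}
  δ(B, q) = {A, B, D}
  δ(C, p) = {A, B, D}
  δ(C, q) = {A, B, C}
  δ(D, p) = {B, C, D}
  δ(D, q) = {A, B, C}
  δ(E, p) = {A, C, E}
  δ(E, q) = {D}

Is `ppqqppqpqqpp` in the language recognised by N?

accepted

Start: {A}
read p: {B, E}
read p: {A, C, E}
read q: {A, B, C, D}
read q: {A, B, C, D}
read p: {A, B, C, D, E}
read p: {A, B, C, D, E}
read q: {A, B, C, D}
read p: {A, B, C, D, E}
read q: {A, B, C, D}
read q: {A, B, C, D}
read p: {A, B, C, D, E}
read p: {A, B, C, D, E}
Reachable ∩ accepting = {C, E} — nonempty.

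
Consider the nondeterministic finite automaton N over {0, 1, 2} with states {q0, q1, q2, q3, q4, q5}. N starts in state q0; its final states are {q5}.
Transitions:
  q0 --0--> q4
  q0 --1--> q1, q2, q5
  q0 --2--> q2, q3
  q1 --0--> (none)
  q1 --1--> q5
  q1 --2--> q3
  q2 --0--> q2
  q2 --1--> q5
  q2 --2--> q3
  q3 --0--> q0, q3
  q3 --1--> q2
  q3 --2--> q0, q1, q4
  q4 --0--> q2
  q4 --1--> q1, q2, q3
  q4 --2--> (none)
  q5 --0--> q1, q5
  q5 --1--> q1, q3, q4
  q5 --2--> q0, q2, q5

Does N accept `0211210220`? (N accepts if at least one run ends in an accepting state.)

Start: {q0}
read 0: {q4}
read 2: {}
The reachable set is empty and stays empty for the remaining 8 symbols.
Reachable ∩ accepting = {} — empty.

rejected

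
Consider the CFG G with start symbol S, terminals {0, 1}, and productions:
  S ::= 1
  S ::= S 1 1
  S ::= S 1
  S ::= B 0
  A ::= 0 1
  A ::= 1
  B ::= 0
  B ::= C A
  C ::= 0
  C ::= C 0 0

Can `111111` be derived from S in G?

yes

S ⇒ S1 ⇒ S111 ⇒ S11111 ⇒ 111111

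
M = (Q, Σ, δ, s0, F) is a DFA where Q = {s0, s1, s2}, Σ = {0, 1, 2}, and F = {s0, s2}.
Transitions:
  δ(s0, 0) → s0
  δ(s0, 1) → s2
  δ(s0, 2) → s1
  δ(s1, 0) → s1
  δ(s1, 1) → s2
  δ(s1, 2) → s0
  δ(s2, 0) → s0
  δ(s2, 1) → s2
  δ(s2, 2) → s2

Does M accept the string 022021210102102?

rejected

s0 --0--> s0
s0 --2--> s1
s1 --2--> s0
s0 --0--> s0
s0 --2--> s1
s1 --1--> s2
s2 --2--> s2
s2 --1--> s2
s2 --0--> s0
s0 --1--> s2
s2 --0--> s0
s0 --2--> s1
s1 --1--> s2
s2 --0--> s0
s0 --2--> s1
End in state s1, which is not an accepting state.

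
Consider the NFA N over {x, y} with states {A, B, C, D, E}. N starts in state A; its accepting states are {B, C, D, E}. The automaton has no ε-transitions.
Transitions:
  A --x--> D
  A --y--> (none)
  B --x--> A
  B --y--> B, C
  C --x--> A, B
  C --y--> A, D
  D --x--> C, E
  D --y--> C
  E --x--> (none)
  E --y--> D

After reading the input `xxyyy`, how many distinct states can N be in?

2

Start: {A}
read x: {D}
read x: {C, E}
read y: {A, D}
read y: {C}
read y: {A, D}
Final reachable set {A, D} has 2 states.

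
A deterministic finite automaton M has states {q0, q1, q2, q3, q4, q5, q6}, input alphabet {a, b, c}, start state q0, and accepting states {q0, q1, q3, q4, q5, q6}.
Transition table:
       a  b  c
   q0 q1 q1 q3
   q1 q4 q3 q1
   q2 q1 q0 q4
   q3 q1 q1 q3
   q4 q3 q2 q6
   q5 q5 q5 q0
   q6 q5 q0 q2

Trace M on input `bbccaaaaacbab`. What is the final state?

q3

q0 --b--> q1
q1 --b--> q3
q3 --c--> q3
q3 --c--> q3
q3 --a--> q1
q1 --a--> q4
q4 --a--> q3
q3 --a--> q1
q1 --a--> q4
q4 --c--> q6
q6 --b--> q0
q0 --a--> q1
q1 --b--> q3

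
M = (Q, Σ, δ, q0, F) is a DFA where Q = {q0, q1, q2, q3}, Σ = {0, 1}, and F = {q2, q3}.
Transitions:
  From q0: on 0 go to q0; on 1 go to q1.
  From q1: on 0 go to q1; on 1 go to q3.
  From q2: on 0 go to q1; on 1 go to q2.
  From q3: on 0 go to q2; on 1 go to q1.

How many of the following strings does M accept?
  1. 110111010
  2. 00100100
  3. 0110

2

110111010: accepted
00100100: rejected
0110: accepted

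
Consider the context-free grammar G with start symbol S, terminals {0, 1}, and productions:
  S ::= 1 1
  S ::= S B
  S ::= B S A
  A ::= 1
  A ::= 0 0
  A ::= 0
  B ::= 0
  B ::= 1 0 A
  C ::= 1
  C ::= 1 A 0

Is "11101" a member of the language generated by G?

S ⇒ SB ⇒ 11B ⇒ 1110A ⇒ 11101

yes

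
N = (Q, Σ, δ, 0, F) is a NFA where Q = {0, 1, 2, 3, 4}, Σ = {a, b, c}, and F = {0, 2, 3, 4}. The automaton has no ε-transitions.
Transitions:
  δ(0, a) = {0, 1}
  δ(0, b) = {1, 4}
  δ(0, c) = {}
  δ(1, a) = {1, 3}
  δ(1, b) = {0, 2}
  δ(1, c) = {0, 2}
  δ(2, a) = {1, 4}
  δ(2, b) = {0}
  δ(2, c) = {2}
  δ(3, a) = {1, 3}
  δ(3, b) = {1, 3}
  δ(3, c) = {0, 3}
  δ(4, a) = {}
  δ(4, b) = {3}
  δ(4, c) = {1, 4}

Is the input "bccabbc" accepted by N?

Start: {0}
read b: {1, 4}
read c: {0, 1, 2, 4}
read c: {0, 1, 2, 4}
read a: {0, 1, 3, 4}
read b: {0, 1, 2, 3, 4}
read b: {0, 1, 2, 3, 4}
read c: {0, 1, 2, 3, 4}
Reachable ∩ accepting = {0, 2, 3, 4} — nonempty.

accepted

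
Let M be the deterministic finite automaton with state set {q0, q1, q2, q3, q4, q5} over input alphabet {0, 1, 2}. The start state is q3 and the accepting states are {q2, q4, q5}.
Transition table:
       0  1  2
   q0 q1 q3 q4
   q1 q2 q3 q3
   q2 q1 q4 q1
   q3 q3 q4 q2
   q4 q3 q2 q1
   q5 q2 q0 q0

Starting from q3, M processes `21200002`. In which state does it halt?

q3

q3 --2--> q2
q2 --1--> q4
q4 --2--> q1
q1 --0--> q2
q2 --0--> q1
q1 --0--> q2
q2 --0--> q1
q1 --2--> q3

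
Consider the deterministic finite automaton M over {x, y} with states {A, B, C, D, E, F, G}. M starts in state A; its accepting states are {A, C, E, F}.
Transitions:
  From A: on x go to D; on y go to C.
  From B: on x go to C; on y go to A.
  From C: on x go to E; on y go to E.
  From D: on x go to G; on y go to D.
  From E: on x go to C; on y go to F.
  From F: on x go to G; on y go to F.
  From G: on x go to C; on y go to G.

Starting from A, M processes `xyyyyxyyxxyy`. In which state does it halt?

A --x--> D
D --y--> D
D --y--> D
D --y--> D
D --y--> D
D --x--> G
G --y--> G
G --y--> G
G --x--> C
C --x--> E
E --y--> F
F --y--> F

F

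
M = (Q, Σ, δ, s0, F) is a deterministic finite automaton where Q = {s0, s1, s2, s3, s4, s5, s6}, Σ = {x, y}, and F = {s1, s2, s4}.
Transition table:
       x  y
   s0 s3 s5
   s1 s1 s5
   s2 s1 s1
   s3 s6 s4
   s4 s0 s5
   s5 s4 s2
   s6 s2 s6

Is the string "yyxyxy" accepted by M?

rejected

s0 --y--> s5
s5 --y--> s2
s2 --x--> s1
s1 --y--> s5
s5 --x--> s4
s4 --y--> s5
End in state s5, which is not an accepting state.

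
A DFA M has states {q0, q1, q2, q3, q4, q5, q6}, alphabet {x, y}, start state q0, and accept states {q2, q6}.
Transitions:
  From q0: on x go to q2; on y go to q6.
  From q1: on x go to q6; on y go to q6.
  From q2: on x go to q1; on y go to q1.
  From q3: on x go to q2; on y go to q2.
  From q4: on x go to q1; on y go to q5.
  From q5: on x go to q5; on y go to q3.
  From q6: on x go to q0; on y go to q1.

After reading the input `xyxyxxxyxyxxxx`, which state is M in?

q1

q0 --x--> q2
q2 --y--> q1
q1 --x--> q6
q6 --y--> q1
q1 --x--> q6
q6 --x--> q0
q0 --x--> q2
q2 --y--> q1
q1 --x--> q6
q6 --y--> q1
q1 --x--> q6
q6 --x--> q0
q0 --x--> q2
q2 --x--> q1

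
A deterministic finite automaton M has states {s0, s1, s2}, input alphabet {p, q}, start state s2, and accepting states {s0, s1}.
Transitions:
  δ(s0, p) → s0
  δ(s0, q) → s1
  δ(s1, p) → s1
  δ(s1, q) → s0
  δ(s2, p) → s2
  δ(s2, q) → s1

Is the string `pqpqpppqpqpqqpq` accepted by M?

accepted

s2 --p--> s2
s2 --q--> s1
s1 --p--> s1
s1 --q--> s0
s0 --p--> s0
s0 --p--> s0
s0 --p--> s0
s0 --q--> s1
s1 --p--> s1
s1 --q--> s0
s0 --p--> s0
s0 --q--> s1
s1 --q--> s0
s0 --p--> s0
s0 --q--> s1
End in state s1, which is an accepting state.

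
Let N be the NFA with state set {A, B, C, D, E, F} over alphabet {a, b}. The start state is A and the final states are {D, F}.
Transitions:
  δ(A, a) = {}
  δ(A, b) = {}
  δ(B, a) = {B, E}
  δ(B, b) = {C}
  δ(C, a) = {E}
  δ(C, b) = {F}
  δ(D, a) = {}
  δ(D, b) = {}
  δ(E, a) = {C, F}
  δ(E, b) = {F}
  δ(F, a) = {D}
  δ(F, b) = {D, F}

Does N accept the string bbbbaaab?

Start: {A}
read b: {}
The reachable set is empty and stays empty for the remaining 7 symbols.
Reachable ∩ accepting = {} — empty.

rejected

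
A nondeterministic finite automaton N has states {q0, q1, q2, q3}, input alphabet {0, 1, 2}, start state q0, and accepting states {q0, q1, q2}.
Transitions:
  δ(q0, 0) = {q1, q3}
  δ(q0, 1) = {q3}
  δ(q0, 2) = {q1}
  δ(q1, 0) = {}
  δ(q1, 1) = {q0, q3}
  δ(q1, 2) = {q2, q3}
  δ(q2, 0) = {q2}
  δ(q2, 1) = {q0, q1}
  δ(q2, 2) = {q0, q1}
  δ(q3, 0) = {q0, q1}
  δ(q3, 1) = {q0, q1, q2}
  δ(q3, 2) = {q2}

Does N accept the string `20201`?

Start: {q0}
read 2: {q1}
read 0: {}
The reachable set is empty and stays empty for the remaining 3 symbols.
Reachable ∩ accepting = {} — empty.

rejected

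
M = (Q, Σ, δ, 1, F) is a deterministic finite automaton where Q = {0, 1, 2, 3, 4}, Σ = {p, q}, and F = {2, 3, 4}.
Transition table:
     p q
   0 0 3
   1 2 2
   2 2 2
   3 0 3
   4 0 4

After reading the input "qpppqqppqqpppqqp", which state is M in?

1 --q--> 2
2 --p--> 2
2 --p--> 2
2 --p--> 2
2 --q--> 2
2 --q--> 2
2 --p--> 2
2 --p--> 2
2 --q--> 2
2 --q--> 2
2 --p--> 2
2 --p--> 2
2 --p--> 2
2 --q--> 2
2 --q--> 2
2 --p--> 2

2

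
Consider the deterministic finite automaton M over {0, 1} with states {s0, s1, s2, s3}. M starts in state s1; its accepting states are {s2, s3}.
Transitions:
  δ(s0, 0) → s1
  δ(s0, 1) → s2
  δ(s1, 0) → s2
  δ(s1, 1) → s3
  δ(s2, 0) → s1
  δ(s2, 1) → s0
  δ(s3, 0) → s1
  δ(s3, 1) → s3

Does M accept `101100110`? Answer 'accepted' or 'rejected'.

rejected

s1 --1--> s3
s3 --0--> s1
s1 --1--> s3
s3 --1--> s3
s3 --0--> s1
s1 --0--> s2
s2 --1--> s0
s0 --1--> s2
s2 --0--> s1
End in state s1, which is not an accepting state.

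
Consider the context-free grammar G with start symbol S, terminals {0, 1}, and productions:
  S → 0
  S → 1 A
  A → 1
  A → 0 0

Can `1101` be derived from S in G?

no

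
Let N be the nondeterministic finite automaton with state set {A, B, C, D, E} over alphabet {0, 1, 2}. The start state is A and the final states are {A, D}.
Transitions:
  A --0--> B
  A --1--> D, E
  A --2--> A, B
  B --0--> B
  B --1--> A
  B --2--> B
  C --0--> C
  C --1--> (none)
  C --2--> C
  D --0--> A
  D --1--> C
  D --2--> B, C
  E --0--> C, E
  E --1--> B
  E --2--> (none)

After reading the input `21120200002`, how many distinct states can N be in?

Start: {A}
read 2: {A, B}
read 1: {A, D, E}
read 1: {B, C, D, E}
read 2: {B, C}
read 0: {B, C}
read 2: {B, C}
read 0: {B, C}
read 0: {B, C}
read 0: {B, C}
read 0: {B, C}
read 2: {B, C}
Final reachable set {B, C} has 2 states.

2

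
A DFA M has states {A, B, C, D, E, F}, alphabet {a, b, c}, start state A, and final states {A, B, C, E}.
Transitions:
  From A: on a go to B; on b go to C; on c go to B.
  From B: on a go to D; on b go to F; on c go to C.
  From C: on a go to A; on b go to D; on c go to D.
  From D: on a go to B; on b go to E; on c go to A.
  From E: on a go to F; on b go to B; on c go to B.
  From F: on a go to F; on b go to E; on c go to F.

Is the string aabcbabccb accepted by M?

rejected

A --a--> B
B --a--> D
D --b--> E
E --c--> B
B --b--> F
F --a--> F
F --b--> E
E --c--> B
B --c--> C
C --b--> D
End in state D, which is not an accepting state.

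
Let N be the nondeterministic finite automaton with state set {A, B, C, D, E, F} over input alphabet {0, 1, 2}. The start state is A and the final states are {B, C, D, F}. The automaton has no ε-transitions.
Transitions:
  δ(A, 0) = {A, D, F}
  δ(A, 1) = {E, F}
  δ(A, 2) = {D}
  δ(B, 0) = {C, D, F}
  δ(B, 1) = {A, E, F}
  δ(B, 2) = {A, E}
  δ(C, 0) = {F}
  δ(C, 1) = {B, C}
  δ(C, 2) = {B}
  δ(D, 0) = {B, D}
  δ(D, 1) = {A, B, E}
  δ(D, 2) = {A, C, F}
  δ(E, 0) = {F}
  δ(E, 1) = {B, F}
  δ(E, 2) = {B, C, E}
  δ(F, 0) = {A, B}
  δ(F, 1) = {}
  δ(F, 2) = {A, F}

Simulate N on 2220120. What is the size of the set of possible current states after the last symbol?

5

Start: {A}
read 2: {D}
read 2: {A, C, F}
read 2: {A, B, D, F}
read 0: {A, B, C, D, F}
read 1: {A, B, C, E, F}
read 2: {A, B, C, D, E, F}
read 0: {A, B, C, D, F}
Final reachable set {A, B, C, D, F} has 5 states.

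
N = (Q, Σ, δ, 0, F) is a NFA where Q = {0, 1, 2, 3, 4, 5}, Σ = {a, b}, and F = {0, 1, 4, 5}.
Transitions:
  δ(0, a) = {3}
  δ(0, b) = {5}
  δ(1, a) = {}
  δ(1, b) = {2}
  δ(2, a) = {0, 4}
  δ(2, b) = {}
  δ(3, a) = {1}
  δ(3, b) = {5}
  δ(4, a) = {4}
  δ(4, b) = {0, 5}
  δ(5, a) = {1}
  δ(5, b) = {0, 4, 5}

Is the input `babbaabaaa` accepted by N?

Start: {0}
read b: {5}
read a: {1}
read b: {2}
read b: {}
The reachable set is empty and stays empty for the remaining 6 symbols.
Reachable ∩ accepting = {} — empty.

rejected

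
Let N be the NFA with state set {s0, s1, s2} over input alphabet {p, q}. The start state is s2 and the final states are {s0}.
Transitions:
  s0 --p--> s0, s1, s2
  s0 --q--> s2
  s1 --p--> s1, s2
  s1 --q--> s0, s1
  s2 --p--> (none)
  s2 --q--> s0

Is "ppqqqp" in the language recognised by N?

rejected

Start: {s2}
read p: {}
The reachable set is empty and stays empty for the remaining 5 symbols.
Reachable ∩ accepting = {} — empty.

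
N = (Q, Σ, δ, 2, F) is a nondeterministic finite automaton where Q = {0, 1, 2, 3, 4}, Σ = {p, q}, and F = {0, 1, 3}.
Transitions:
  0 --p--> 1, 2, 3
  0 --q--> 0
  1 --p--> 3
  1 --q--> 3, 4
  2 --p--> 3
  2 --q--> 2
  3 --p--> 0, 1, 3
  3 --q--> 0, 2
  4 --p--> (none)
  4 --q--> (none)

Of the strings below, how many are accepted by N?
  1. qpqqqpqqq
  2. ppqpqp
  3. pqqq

3

qpqqqpqqq: accepted
ppqpqp: accepted
pqqq: accepted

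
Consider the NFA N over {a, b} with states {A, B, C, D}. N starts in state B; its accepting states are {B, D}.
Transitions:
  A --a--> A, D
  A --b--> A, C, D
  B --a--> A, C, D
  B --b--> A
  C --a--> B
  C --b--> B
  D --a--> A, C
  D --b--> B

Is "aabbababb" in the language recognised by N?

accepted

Start: {B}
read a: {A, C, D}
read a: {A, B, C, D}
read b: {A, B, C, D}
read b: {A, B, C, D}
read a: {A, B, C, D}
read b: {A, B, C, D}
read a: {A, B, C, D}
read b: {A, B, C, D}
read b: {A, B, C, D}
Reachable ∩ accepting = {B, D} — nonempty.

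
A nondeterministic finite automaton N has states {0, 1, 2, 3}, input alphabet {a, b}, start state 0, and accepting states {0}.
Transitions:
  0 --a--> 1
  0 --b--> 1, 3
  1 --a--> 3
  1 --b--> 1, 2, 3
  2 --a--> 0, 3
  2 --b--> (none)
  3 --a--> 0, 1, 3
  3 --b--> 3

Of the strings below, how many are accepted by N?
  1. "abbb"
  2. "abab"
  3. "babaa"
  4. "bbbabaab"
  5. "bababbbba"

2

"abbb": rejected
"abab": rejected
"babaa": accepted
"bbbabaab": rejected
"bababbbba": accepted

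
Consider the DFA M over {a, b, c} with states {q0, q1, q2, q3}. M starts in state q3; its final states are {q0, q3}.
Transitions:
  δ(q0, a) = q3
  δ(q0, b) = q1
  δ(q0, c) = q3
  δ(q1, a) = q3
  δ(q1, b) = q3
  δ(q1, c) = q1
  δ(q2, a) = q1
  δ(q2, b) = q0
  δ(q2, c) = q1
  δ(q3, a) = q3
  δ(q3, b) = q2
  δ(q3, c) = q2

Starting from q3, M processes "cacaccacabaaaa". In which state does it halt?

q3

q3 --c--> q2
q2 --a--> q1
q1 --c--> q1
q1 --a--> q3
q3 --c--> q2
q2 --c--> q1
q1 --a--> q3
q3 --c--> q2
q2 --a--> q1
q1 --b--> q3
q3 --a--> q3
q3 --a--> q3
q3 --a--> q3
q3 --a--> q3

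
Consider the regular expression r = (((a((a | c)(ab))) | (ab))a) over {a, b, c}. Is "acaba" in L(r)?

Split as acab·a: ((a((a|c)(ab)))|(ab)) matches acab and a matches a.

yes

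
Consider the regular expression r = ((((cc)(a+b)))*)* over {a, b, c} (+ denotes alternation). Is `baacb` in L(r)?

no

baacb cannot be split into zero or more pieces each matching (((cc)(a+b)))*.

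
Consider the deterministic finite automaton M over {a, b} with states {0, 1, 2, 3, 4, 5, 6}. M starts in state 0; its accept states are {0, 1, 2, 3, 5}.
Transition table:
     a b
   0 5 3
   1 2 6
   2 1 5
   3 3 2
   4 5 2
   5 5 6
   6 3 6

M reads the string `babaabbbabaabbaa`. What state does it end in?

0 --b--> 3
3 --a--> 3
3 --b--> 2
2 --a--> 1
1 --a--> 2
2 --b--> 5
5 --b--> 6
6 --b--> 6
6 --a--> 3
3 --b--> 2
2 --a--> 1
1 --a--> 2
2 --b--> 5
5 --b--> 6
6 --a--> 3
3 --a--> 3

3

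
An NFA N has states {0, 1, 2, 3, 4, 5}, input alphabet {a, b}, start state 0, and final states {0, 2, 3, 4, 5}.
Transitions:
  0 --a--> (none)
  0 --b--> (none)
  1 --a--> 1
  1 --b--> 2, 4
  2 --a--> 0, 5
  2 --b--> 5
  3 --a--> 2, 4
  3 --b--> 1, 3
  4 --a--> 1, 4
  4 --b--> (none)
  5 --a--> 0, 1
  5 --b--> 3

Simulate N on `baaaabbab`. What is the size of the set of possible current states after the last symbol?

0

Start: {0}
read b: {}
The reachable set is empty and stays empty for the remaining 8 symbols.
Final reachable set {} has 0 states.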